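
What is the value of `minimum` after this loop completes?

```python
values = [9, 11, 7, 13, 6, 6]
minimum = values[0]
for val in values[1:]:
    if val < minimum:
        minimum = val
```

Minimum of [9, 11, 7, 13, 6, 6]
`minimum` takes the values: 9 → 7 → 6

Answer: 6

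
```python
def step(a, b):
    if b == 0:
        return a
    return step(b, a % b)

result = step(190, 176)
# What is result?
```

step(190, 176) -> step(176, 14) -> step(14, 8) -> step(8, 6) -> step(6, 2) -> step(2, 0) -> 2

Answer: 2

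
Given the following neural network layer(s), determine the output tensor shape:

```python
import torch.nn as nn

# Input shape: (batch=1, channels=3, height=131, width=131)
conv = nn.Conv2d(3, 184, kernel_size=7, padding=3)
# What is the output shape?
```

Input: (1, 3, 131, 131) -> Output: (1, 184, 131, 131)

Answer: (1, 184, 131, 131)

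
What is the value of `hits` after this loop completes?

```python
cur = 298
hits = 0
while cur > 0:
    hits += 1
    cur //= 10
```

Count digits by repeated division by 10
`hits` takes the values: 0 → 1 → 2 → 3

Answer: 3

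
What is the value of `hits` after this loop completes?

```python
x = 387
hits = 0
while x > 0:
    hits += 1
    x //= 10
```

Count digits by repeated division by 10
`hits` takes the values: 0 → 1 → 2 → 3

Answer: 3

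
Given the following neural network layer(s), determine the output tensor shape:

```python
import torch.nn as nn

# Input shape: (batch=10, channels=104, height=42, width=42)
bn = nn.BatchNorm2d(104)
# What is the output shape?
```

Input: (10, 104, 42, 42) -> Output: (10, 104, 42, 42)

Answer: (10, 104, 42, 42)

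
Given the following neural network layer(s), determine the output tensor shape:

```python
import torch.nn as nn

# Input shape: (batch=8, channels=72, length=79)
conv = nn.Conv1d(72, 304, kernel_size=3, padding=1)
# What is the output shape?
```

Input: (8, 72, 79) -> Output: (8, 304, 79)

Answer: (8, 304, 79)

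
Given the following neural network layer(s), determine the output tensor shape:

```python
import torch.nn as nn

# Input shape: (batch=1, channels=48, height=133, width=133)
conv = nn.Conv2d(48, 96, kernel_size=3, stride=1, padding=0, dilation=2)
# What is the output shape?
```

Input: (1, 48, 133, 133) -> Output: (1, 96, 129, 129)

Answer: (1, 96, 129, 129)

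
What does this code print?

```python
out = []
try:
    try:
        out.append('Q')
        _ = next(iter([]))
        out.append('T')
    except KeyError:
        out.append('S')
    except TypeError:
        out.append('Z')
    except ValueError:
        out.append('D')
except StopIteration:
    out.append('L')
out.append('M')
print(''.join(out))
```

Execution trace: 'Q' (try body) → 'L' (outer except StopIteration) → 'M' (after the try/except). Output: QLM

Answer: QLM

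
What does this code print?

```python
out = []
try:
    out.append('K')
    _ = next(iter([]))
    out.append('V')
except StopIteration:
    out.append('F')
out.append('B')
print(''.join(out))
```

Execution trace: 'K' (try body) → 'F' (except StopIteration) → 'B' (after the try/except). Output: KFB

Answer: KFB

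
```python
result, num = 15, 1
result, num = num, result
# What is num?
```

Trace:
`result, num = 15, 1` → result = 15; num = 1
`result, num = num, result` → result = 1; num = 15
So num = 15

Answer: 15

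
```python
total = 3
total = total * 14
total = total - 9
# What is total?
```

Trace:
`total = 3` → total = 3
`total = total * 14` → total = 42
`total = total - 9` → total = 33
So total = 33

Answer: 33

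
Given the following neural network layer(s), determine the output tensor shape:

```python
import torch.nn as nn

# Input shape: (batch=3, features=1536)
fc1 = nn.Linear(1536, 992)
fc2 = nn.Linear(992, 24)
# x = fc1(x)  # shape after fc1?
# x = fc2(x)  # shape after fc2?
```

Input: (3, 1536) -> after fc1: (3, 992) -> Output: (3, 24)

Answer: (3, 24)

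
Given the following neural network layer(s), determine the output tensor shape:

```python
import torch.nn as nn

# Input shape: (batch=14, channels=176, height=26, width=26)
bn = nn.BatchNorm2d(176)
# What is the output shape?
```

Input: (14, 176, 26, 26) -> Output: (14, 176, 26, 26)

Answer: (14, 176, 26, 26)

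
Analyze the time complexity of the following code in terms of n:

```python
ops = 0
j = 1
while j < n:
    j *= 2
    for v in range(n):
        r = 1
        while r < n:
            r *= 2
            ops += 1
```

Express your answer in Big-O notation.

Each loop level contributes: log n × n × log n. Multiplying the contributions gives O(n log² n).

Answer: O(n log² n)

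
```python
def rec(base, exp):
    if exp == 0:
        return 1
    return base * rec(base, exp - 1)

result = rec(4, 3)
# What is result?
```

rec(4, 3) = 4 * 4 * 4 = 64

Answer: 64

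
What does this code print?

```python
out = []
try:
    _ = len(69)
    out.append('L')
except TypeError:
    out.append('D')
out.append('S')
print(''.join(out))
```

Execution trace: 'D' (except TypeError) → 'S' (after the try/except). Output: DS

Answer: DS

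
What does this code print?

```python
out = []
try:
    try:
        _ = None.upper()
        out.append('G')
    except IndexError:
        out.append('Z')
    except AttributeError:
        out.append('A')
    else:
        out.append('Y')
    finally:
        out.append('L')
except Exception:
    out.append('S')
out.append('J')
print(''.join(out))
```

Execution trace: 'A' (inner except AttributeError) → 'L' (inner finally) → 'J' (after the try/except). Output: ALJ

Answer: ALJ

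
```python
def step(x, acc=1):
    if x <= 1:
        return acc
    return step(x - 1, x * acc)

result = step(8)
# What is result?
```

Accumulator trace (n, acc): (8, 1) -> (7, 8) -> (6, 56) -> (5, 336) -> (4, 1680) -> (3, 6720) -> (2, 20160) -> (1, 40320) -> return 40320

Answer: 40320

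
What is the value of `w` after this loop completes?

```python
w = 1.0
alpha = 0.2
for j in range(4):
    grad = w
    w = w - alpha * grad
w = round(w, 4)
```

Gradient descent: w = 1.0 * (1 - 0.2)^4
`w` takes the values: 1.0 → 0.8 → 0.64 → 0.512 → 0.4096

Answer: 0.4096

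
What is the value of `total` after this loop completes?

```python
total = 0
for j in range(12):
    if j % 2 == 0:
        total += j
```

Sum of even numbers 0 to 11
`total` takes the values: 0 → 2 → 6 → 12 → 20 → 30

Answer: 30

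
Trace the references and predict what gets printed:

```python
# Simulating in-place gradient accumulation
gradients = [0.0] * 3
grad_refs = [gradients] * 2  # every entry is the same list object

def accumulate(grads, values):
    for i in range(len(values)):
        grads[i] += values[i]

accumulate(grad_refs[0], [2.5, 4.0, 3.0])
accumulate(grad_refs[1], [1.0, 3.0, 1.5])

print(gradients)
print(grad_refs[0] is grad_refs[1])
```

Key concept: gradient accumulation aliasing.
Step by step:
`gradients = [0.0] * 3` → gradients = [0.0, 0.0, 0.0]
`grad_refs = [gradients] * 2` → grad_refs = [[0.0, 0.0, 0.0], [0.0, 0.0, 0.0]]
`accumulate(grad_refs[0], [2.5, 4.0, 3.0])` → gradients = [2.5, 4.0, 3.0]; grad_refs = [[2.5, 4.0, 3.0], [2.5, 4.0, 3.0]]
`accumulate(grad_refs[1], [1.0, 3.0, 1.5])` → gradients = [3.5, 7.0, 4.5]; grad_refs = [[3.5, 7.0, 4.5], [3.5, 7.0, 4.5]]
`print(gradients)` → prints [3.5, 7.0, 4.5]
`print(grad_refs[0] is grad_refs[1])` → prints True

Answer:
[3.5, 7.0, 4.5]
True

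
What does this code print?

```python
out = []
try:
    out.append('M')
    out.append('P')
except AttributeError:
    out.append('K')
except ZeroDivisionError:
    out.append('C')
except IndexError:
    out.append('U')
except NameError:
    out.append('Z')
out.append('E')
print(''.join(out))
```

Execution trace: 'M' (try body) → 'P' (try body, no exception) → 'E' (after the try/except). Output: MPE

Answer: MPE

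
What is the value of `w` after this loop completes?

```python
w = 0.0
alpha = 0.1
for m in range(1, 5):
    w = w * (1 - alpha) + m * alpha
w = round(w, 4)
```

Moving average with lr=0.1
`w` takes the values: 0.0 → 0.1 → 0.29 → 0.561 → 0.9049

Answer: 0.9049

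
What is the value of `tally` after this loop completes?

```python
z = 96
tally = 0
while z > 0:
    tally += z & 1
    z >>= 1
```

Count set bits in 96 (binary: 0b1100000)
`tally` takes the values: 0 → 1 → 2

Answer: 2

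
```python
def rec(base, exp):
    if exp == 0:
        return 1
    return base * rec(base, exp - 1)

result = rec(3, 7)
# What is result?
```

rec(3, 7) = 3 * 3 * 3 * 3 * 3 * 3 * 3 = 2187

Answer: 2187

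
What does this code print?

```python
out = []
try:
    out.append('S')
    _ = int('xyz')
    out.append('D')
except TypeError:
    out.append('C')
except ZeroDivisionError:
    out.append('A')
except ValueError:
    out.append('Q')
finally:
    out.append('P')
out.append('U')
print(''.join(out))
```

Execution trace: 'S' (try body) → 'Q' (except ValueError) → 'P' (finally) → 'U' (after the try/except). Output: SQPU

Answer: SQPU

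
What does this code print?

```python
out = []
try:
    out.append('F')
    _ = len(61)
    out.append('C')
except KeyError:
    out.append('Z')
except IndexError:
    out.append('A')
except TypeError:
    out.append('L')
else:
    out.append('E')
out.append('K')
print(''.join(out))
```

Execution trace: 'F' (try body) → 'L' (except TypeError) → 'K' (after the try/except). Output: FLK

Answer: FLK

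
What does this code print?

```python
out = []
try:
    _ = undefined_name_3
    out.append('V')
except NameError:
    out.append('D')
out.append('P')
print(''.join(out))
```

Execution trace: 'D' (except NameError) → 'P' (after the try/except). Output: DP

Answer: DP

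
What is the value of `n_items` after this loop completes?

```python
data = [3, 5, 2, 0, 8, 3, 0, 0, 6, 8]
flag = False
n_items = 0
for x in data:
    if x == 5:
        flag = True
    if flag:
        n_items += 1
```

Count elements after first 5 in [3, 5, 2, 0, 8, 3, 0, 0, 6, 8]
`n_items` takes the values: 0 → 1 → 2 → 3 → 4 → 5 → 6 → 7 → 8 → 9

Answer: 9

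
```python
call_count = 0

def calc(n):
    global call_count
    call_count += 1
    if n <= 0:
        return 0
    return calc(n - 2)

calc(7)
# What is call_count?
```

Linear recursion stepping by 2: 5 calls from n=7 down to ≤0.

Answer: 5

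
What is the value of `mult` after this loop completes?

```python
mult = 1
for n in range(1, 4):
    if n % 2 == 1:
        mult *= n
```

Product of odd numbers 1 to 3
`mult` takes the values: 1 → 3

Answer: 3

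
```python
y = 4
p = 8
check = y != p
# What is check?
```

Trace:
`y = 4` → y = 4
`p = 8` → p = 8
`check = y != p` → check = True
So check = True

Answer: True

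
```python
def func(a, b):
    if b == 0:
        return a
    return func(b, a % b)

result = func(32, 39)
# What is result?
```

func(32, 39) -> func(39, 32) -> func(32, 7) -> func(7, 4) -> func(4, 3) -> func(3, 1) -> func(1, 0) -> 1

Answer: 1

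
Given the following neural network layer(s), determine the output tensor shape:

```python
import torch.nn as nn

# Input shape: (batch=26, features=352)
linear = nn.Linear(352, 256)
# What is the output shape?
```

Input: (26, 352) -> Output: (26, 256)

Answer: (26, 256)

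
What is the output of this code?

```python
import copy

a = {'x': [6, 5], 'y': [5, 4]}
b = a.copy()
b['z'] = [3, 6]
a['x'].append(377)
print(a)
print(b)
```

Key concept: shallow copy of dict with mutable values.
Step by step:
`a = {'x': [6, 5], 'y': [5, 4]}` → a = {'x': [6, 5], 'y': [5, 4]}
`b = a.copy()` → b = {'x': [6, 5], 'y': [5, 4]}
`b['z'] = [3, 6]` → b = {'x': [6, 5], 'y': [5, 4], 'z': [3, 6]}
`a['x'].append(377)` → a = {'x': [6, 5, 377], 'y': [5, 4]}; b = {'x': [6, 5, 377], 'y': [5, 4], 'z': [3, 6]}
`print(a)` → prints {'x': [6, 5, 377], 'y': [5, 4]}
`print(b)` → prints {'x': [6, 5, 377], 'y': [5, 4], 'z': [3, 6]}

Answer:
{'x': [6, 5, 377], 'y': [5, 4]}
{'x': [6, 5, 377], 'y': [5, 4], 'z': [3, 6]}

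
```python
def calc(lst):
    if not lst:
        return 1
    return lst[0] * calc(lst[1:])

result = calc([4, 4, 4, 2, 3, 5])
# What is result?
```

Product over [4, 4, 4, 2, 3, 5] = 4 * 4 * 4 * 2 * 3 * 5 = 1920

Answer: 1920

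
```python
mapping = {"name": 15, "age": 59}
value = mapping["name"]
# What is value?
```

Trace:
`mapping = {"name": 15, "age": 59}` → mapping = {'name': 15, 'age': 59}
`value = mapping["name"]` → value = 15
So value = 15

Answer: 15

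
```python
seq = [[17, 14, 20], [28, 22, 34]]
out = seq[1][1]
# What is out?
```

Trace:
`seq = [[17, 14, 20], [28, 22, 34]]` → seq = [[17, 14, 20], [28, 22, 34]]
`out = seq[1][1]` → out = 22
So out = 22

Answer: 22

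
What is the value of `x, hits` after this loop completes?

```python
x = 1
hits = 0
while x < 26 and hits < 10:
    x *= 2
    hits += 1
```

Double until >= 26 or 10 iterations
`x, hits` takes the values: (1, 0) → (2, 0) → (2, 1) → (4, 1) → (4, 2) → (8, 2) → (8, 3) → (16, 3) → (16, 4) → (32, 4) → (32, 5)

Answer: 32, 5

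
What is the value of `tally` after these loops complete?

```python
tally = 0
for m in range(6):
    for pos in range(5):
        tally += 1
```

6 * 5 = 30
`tally` takes the values: 0 → 1 → 2 → 3 → 4 → 5 → 6 → 7 → 8 → 9 → 10 → 11 → 12 → 13 → 14 → 15 → 16 → 17 → 18 → 19 → 20 → 21 → 22 → 23 → 24 → 25 → 26 → 27 → 28 → 29 → 30

Answer: 30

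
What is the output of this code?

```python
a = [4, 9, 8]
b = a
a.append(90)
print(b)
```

Key concept: basic list aliasing.
Step by step:
`a = [4, 9, 8]` → a = [4, 9, 8]
`b = a` → b = [4, 9, 8] (same object as a)
`a.append(90)` → a = [4, 9, 8, 90] (same object as b); b = [4, 9, 8, 90] (same object as a)
`print(b)` → prints [4, 9, 8, 90]

Answer: [4, 9, 8, 90]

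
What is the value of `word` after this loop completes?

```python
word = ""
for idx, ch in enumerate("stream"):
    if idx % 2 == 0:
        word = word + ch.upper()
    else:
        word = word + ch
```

Uppercase even positions in 'stream'
`word` takes the values: "" → "S" → "St" → "StR" → "StRe" → "StReA" → "StReAm"

Answer: "StReAm"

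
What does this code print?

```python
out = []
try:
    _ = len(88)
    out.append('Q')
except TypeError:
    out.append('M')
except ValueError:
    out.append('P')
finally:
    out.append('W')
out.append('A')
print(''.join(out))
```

Execution trace: 'M' (except TypeError) → 'W' (finally) → 'A' (after the try/except). Output: MWA

Answer: MWA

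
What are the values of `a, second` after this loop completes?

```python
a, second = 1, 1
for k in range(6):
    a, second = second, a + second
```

Fibonacci: after 6 iterations
`a, second` takes the values: (1, 1) → (1, 2) → (2, 3) → (3, 5) → (5, 8) → (8, 13) → (13, 21)

Answer: 13, 21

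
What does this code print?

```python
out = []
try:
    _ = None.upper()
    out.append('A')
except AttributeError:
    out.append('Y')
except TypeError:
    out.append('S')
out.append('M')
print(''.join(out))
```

Execution trace: 'Y' (except AttributeError) → 'M' (after the try/except). Output: YM

Answer: YM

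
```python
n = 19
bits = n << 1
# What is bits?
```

Trace:
`n = 19` → n = 19
`bits = n << 1` → bits = 38
So bits = 38

Answer: 38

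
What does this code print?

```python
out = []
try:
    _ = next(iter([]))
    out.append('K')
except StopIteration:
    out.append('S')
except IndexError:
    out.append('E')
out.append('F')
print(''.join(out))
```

Execution trace: 'S' (except StopIteration) → 'F' (after the try/except). Output: SF

Answer: SF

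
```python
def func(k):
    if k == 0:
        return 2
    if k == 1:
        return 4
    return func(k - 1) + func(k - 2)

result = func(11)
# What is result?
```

Build up from base cases: func(0)=2, func(1)=4, func(2)=6, func(3)=10, func(4)=16, func(5)=26, func(6)=42, ..., func(11)=466

Answer: 466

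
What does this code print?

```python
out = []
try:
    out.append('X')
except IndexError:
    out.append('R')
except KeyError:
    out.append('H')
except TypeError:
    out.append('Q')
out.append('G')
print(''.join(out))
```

Execution trace: 'X' (try body, no exception) → 'G' (after the try/except). Output: XG

Answer: XG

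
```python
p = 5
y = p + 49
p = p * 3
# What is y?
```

Trace:
`p = 5` → p = 5
`y = p + 49` → y = 54
`p = p * 3` → p = 15
So y = 54

Answer: 54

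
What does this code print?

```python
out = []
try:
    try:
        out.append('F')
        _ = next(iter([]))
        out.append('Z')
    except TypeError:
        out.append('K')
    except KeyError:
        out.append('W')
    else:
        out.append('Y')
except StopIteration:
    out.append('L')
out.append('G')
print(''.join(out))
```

Execution trace: 'F' (try body) → 'L' (outer except StopIteration) → 'G' (after the try/except). Output: FLG

Answer: FLG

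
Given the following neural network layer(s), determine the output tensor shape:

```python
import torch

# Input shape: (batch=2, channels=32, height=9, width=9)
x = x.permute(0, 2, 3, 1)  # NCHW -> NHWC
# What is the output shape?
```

Input: (2, 32, 9, 9) -> Output: (2, 9, 9, 32)

Answer: (2, 9, 9, 32)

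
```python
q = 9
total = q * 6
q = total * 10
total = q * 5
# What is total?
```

Trace:
`q = 9` → q = 9
`total = q * 6` → total = 54
`q = total * 10` → q = 540
`total = q * 5` → total = 2700
So total = 2700

Answer: 2700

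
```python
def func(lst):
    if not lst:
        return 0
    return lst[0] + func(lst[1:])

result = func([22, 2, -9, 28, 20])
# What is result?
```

22 + 2 + (-9) + 28 + 20 + 0 = 63

Answer: 63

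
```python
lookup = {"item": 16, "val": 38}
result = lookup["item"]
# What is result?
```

Trace:
`lookup = {"item": 16, "val": 38}` → lookup = {'item': 16, 'val': 38}
`result = lookup["item"]` → result = 16
So result = 16

Answer: 16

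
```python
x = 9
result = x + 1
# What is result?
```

Trace:
`x = 9` → x = 9
`result = x + 1` → result = 10
So result = 10

Answer: 10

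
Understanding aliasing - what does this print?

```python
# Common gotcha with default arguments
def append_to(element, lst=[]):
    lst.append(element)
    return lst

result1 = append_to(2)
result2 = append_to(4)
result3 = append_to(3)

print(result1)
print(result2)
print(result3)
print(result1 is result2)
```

Key concept: mutable default argument gotcha.
Step by step:
`result1 = append_to(2)` → result1 = [2]
`result2 = append_to(4)` → result1 = [2, 4] (same object as result2); result2 = [2, 4] (same object as result1)
`result3 = append_to(3)` → result1 = [2, 4, 3] (same object as result2, result3); result2 = [2, 4, 3] (same object as result1, result3); result3 = [2, 4, 3] (same object as result1, result2)
`print(result1)` → prints [2, 4, 3]
`print(result2)` → prints [2, 4, 3]
`print(result3)` → prints [2, 4, 3]
`print(result1 is result2)` → prints True

Answer:
[2, 4, 3]
[2, 4, 3]
[2, 4, 3]
True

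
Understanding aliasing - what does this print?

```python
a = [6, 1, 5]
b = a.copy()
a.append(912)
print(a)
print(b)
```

Key concept: list.copy() creates independent copy.
Step by step:
`a = [6, 1, 5]` → a = [6, 1, 5]
`b = a.copy()` → b = [6, 1, 5]
`a.append(912)` → a = [6, 1, 5, 912]
`print(a)` → prints [6, 1, 5, 912]
`print(b)` → prints [6, 1, 5]

Answer:
[6, 1, 5, 912]
[6, 1, 5]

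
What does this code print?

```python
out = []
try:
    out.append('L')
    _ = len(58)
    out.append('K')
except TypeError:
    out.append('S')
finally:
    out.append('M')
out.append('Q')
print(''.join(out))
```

Execution trace: 'L' (try body) → 'S' (except TypeError) → 'M' (finally) → 'Q' (after the try/except). Output: LSMQ

Answer: LSMQ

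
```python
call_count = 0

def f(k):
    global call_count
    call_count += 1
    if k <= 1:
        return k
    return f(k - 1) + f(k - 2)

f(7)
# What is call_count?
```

Calls(k) = 1 + Calls(k-1) + Calls(k-2); Calls(0)=Calls(1)=1. For k=7 this gives 41.

Answer: 41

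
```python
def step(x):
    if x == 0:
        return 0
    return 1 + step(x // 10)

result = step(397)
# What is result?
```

Count of digits of 397: 3

Answer: 3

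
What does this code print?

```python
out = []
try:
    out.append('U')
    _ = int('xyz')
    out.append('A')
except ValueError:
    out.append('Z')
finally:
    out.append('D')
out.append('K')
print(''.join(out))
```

Execution trace: 'U' (try body) → 'Z' (except ValueError) → 'D' (finally) → 'K' (after the try/except). Output: UZDK

Answer: UZDK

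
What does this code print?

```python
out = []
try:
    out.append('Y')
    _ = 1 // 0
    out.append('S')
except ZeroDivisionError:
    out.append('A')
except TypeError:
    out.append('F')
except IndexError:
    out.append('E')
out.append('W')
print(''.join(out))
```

Execution trace: 'Y' (try body) → 'A' (except ZeroDivisionError) → 'W' (after the try/except). Output: YAW

Answer: YAW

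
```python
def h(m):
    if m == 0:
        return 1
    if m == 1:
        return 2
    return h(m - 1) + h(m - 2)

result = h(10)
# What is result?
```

Build up from base cases: h(0)=1, h(1)=2, h(2)=3, h(3)=5, h(4)=8, h(5)=13, h(6)=21, ..., h(10)=144

Answer: 144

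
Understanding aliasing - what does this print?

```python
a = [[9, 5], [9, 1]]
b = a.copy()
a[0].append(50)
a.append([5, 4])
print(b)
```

Key concept: shallow copy with nested lists.
Step by step:
`a = [[9, 5], [9, 1]]` → a = [[9, 5], [9, 1]]
`b = a.copy()` → b = [[9, 5], [9, 1]]
`a[0].append(50)` → a = [[9, 5, 50], [9, 1]]; b = [[9, 5, 50], [9, 1]]
`a.append([5, 4])` → a = [[9, 5, 50], [9, 1], [5, 4]]
`print(b)` → prints [[9, 5, 50], [9, 1]]

Answer: [[9, 5, 50], [9, 1]]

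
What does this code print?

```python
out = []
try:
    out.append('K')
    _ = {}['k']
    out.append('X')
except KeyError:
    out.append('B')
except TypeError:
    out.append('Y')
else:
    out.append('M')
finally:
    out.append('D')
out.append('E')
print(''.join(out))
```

Execution trace: 'K' (try body) → 'B' (except KeyError) → 'D' (finally) → 'E' (after the try/except). Output: KBDE

Answer: KBDE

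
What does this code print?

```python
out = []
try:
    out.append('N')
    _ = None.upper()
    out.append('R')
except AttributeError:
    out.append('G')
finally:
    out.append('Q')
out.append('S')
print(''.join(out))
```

Execution trace: 'N' (try body) → 'G' (except AttributeError) → 'Q' (finally) → 'S' (after the try/except). Output: NGQS

Answer: NGQS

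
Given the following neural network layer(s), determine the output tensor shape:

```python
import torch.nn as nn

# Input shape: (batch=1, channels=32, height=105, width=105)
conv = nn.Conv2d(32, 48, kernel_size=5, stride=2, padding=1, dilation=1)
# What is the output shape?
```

Input: (1, 32, 105, 105) -> Output: (1, 48, 52, 52)

Answer: (1, 48, 52, 52)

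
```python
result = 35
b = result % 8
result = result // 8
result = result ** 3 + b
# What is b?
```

Trace:
`result = 35` → result = 35
`b = result % 8` → b = 3
`result = result // 8` → result = 4
`result = result ** 3 + b` → result = 67
So b = 3

Answer: 3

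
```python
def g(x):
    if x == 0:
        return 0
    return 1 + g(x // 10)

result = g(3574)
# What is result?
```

Count of digits of 3574: 4

Answer: 4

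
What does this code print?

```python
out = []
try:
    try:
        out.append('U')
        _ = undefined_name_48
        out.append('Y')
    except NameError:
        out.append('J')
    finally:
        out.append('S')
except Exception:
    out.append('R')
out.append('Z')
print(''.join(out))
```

Execution trace: 'U' (inner try body) → 'J' (inner except NameError) → 'S' (inner finally) → 'Z' (after the try/except). Output: UJSZ

Answer: UJSZ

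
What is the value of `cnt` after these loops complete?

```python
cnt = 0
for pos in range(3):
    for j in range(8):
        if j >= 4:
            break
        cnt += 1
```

Inner breaks at 4, outer runs 3 times
`cnt` takes the values: 0 → 1 → 2 → 3 → 4 → 5 → 6 → 7 → 8 → 9 → 10 → 11 → 12

Answer: 12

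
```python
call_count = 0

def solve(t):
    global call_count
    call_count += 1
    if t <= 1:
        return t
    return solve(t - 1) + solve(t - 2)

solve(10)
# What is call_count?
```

Calls(t) = 1 + Calls(t-1) + Calls(t-2); Calls(0)=Calls(1)=1. For t=10 this gives 177.

Answer: 177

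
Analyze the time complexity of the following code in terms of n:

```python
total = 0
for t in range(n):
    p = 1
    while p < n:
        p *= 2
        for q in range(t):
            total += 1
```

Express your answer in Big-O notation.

Each loop level contributes: n × log n × n. Multiplying the contributions gives O(n^2 log n).

Answer: O(n^2 log n)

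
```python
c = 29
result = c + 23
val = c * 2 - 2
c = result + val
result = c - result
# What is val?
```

Trace:
`c = 29` → c = 29
`result = c + 23` → result = 52
`val = c * 2 - 2` → val = 56
`c = result + val` → c = 108
`result = c - result` → result = 56
So val = 56

Answer: 56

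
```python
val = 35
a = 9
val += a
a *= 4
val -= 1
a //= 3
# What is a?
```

Trace:
`val = 35` → val = 35
`a = 9` → a = 9
`val += a` → val = 44
`a *= 4` → a = 36
`val -= 1` → val = 43
`a //= 3` → a = 12
So a = 12

Answer: 12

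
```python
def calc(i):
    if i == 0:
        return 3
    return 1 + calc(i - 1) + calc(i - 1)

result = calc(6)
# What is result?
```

calc(i) = 1 + 2·calc(i-1), calc(0)=3. Closed form: (3+1)·2^6 - 1 = 255.

Answer: 255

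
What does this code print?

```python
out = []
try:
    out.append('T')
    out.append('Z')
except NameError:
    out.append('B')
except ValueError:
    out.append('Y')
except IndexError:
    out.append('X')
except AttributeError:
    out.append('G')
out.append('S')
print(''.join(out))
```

Execution trace: 'T' (try body) → 'Z' (try body, no exception) → 'S' (after the try/except). Output: TZS

Answer: TZS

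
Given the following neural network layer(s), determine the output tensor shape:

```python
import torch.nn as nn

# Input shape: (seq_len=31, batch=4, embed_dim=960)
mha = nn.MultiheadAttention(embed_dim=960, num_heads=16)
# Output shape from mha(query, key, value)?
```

Input: (31, 4, 960) -> Output: (31, 4, 960)

Answer: (31, 4, 960)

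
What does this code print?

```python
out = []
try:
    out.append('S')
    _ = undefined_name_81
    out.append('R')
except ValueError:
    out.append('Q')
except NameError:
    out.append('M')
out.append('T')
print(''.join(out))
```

Execution trace: 'S' (try body) → 'M' (except NameError) → 'T' (after the try/except). Output: SMT

Answer: SMT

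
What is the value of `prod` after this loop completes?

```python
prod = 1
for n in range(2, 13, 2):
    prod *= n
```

Product of even numbers 2 to 12
`prod` takes the values: 1 → 2 → 8 → 48 → 384 → 3840 → 46080

Answer: 46080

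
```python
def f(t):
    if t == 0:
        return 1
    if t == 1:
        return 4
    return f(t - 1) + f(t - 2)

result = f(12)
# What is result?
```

Build up from base cases: f(0)=1, f(1)=4, f(2)=5, f(3)=9, f(4)=14, f(5)=23, f(6)=37, ..., f(12)=665

Answer: 665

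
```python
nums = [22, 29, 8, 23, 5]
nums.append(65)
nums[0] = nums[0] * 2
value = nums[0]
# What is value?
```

Trace:
`nums = [22, 29, 8, 23, 5]` → nums = [22, 29, 8, 23, 5]
`nums.append(65)` → nums = [22, 29, 8, 23, 5, 65]
`nums[0] = nums[0] * 2` → nums = [44, 29, 8, 23, 5, 65]
`value = nums[0]` → value = 44
So value = 44

Answer: 44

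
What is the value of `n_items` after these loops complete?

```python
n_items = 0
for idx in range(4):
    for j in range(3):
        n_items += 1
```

4 * 3 = 12
`n_items` takes the values: 0 → 1 → 2 → 3 → 4 → 5 → 6 → 7 → 8 → 9 → 10 → 11 → 12

Answer: 12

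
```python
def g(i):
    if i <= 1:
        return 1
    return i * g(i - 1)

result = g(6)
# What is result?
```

g(6) = 6 * 5 * 4 * 3 * 2 * 1 = 720

Answer: 720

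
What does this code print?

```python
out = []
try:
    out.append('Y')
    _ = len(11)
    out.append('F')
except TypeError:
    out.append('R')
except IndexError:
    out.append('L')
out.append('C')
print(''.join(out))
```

Execution trace: 'Y' (try body) → 'R' (except TypeError) → 'C' (after the try/except). Output: YRC

Answer: YRC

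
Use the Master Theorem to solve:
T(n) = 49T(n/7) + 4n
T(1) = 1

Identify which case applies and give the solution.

a=49, b=7, f(n)=4n. log_7(49) = 2. Since c=1 < 2, Case 1 applies: T(n) = Θ(n^log_b(a)) = O(n^2).

Answer: O(n^2) - Case 1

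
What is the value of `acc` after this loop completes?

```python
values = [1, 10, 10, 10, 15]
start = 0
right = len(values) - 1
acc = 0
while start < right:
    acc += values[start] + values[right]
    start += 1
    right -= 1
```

Sum of pairs from ends
`acc` takes the values: 0 → 16 → 36

Answer: 36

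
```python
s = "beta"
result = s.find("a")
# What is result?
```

Trace:
`s = "beta"` → s = 'beta'
`result = s.find("a")` → result = 3
So result = 3

Answer: 3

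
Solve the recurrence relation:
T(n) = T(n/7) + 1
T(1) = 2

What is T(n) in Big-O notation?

Each step divides n by 7 and adds 1. After log_7(n) steps we reach T(1)=2. So T(n) = 1·log_7(n) + 2 = O(log n).

Answer: O(log n)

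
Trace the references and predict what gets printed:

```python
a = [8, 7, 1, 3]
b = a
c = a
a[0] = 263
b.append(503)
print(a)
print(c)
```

Key concept: multiple aliases.
Step by step:
`a = [8, 7, 1, 3]` → a = [8, 7, 1, 3]
`b = a` → b = [8, 7, 1, 3] (same object as a)
`c = a` → c = [8, 7, 1, 3] (same object as a, b)
`a[0] = 263` → a = [263, 7, 1, 3] (same object as b, c); b = [263, 7, 1, 3] (same object as a, c); c = [263, 7, 1, 3] (same object as a, b)
`b.append(503)` → a = [263, 7, 1, 3, 503] (same object as b, c); b = [263, 7, 1, 3, 503] (same object as a, c); c = [263, 7, 1, 3, 503] (same object as a, b)
`print(a)` → prints [263, 7, 1, 3, 503]
`print(c)` → prints [263, 7, 1, 3, 503]

Answer:
[263, 7, 1, 3, 503]
[263, 7, 1, 3, 503]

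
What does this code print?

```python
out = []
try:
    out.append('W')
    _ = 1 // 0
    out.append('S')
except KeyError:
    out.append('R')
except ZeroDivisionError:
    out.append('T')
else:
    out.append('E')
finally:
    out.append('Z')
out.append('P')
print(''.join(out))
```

Execution trace: 'W' (try body) → 'T' (except ZeroDivisionError) → 'Z' (finally) → 'P' (after the try/except). Output: WTZP

Answer: WTZP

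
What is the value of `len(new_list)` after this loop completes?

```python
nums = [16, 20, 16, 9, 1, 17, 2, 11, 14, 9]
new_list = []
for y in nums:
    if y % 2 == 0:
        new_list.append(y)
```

Count even numbers in [16, 20, 16, 9, 1, 17, 2, 11, 14, 9]
`new_list` takes the values: [] → [16] → [16, 20] → [16, 20, 16] → [16, 20, 16, 2] → [16, 20, 16, 2, 14]
So `len(new_list)` = 5

Answer: 5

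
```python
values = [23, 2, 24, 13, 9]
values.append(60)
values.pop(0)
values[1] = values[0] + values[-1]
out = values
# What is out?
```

Trace:
`values = [23, 2, 24, 13, 9]` → values = [23, 2, 24, 13, 9]
`values.append(60)` → values = [23, 2, 24, 13, 9, 60]
`values.pop(0)` → values = [2, 24, 13, 9, 60]
`values[1] = values[0] + values[-1]` → values = [2, 62, 13, 9, 60]
`out = values` → out = [2, 62, 13, 9, 60]
So out = [2, 62, 13, 9, 60]

Answer: [2, 62, 13, 9, 60]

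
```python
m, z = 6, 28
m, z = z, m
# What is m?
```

Trace:
`m, z = 6, 28` → m = 6; z = 28
`m, z = z, m` → m = 28; z = 6
So m = 28

Answer: 28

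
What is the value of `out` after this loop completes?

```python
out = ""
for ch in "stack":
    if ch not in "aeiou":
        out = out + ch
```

Remove vowels from 'stack'
`out` takes the values: "" → "s" → "st" → "stc" → "stck"

Answer: "stck"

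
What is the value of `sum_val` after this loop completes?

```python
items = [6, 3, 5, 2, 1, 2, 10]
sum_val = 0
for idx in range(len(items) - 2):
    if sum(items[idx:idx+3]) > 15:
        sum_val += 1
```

Count windows with sum > 15
`sum_val` takes the values: 0

Answer: 0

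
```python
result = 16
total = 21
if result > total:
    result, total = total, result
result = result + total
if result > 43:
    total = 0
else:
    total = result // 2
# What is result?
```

Trace:
`result = 16` → result = 16
`total = 21` → total = 21
`if result > total: ...` → result > total is False → no variable changes
`result = result + total` → result = 37
`if result > 43: ...` → result > 43 is False, take else branch → total = 18
So result = 37

Answer: 37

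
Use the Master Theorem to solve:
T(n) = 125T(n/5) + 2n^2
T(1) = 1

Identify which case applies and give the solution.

a=125, b=5, f(n)=2n^2. log_5(125) = 3. Since c=2 < 3, Case 1 applies: T(n) = Θ(n^log_b(a)) = O(n^3).

Answer: O(n^3) - Case 1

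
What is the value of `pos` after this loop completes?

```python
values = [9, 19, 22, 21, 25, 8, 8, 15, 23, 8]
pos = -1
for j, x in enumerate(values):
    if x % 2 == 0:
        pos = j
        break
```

First even number index in [9, 19, 22, 21, 25, 8, 8, 15, 23, 8]
`pos` takes the values: -1 → 2

Answer: 2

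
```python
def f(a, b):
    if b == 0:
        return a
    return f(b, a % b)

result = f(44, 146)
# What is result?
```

f(44, 146) -> f(146, 44) -> f(44, 14) -> f(14, 2) -> f(2, 0) -> 2

Answer: 2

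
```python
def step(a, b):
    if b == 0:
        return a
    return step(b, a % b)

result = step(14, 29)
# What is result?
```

step(14, 29) -> step(29, 14) -> step(14, 1) -> step(1, 0) -> 1

Answer: 1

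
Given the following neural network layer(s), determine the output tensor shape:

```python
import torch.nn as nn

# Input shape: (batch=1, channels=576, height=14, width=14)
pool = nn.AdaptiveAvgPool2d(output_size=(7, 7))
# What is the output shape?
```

Input: (1, 576, 14, 14) -> Output: (1, 576, 7, 7)

Answer: (1, 576, 7, 7)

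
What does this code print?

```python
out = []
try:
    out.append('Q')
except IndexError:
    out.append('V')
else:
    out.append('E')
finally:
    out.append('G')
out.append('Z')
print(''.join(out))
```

Execution trace: 'Q' (try body, no exception) → 'E' (else) → 'G' (finally) → 'Z' (after the try/except). Output: QEGZ

Answer: QEGZ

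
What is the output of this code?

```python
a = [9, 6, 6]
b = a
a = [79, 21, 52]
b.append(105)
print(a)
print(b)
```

Key concept: rebinding vs mutation: a is rebound to a new list, b still points at the original.
Step by step:
`a = [9, 6, 6]` → a = [9, 6, 6]
`b = a` → b = [9, 6, 6] (same object as a)
`a = [79, 21, 52]` → a = [79, 21, 52]
`b.append(105)` → b = [9, 6, 6, 105]
`print(a)` → prints [79, 21, 52]
`print(b)` → prints [9, 6, 6, 105]

Answer:
[79, 21, 52]
[9, 6, 6, 105]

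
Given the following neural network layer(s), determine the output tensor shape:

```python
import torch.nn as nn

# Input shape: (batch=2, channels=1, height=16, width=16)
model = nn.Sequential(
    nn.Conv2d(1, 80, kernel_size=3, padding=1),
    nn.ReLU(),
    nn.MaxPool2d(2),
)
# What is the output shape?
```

Input: (2, 1, 16, 16) -> after Conv2d: (2, 80, 16, 16) -> after ReLU: (2, 80, 16, 16) -> Output: (2, 80, 8, 8)

Answer: (2, 80, 8, 8)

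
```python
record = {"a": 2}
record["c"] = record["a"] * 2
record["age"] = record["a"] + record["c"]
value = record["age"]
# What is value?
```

Trace:
`record = {"a": 2}` → record = {'a': 2}
`record["c"] = record["a"] * 2` → record = {'a': 2, 'c': 4}
`record["age"] = record["a"] + record["c"]` → record = {'a': 2, 'c': 4, 'age': 6}
`value = record["age"]` → value = 6
So value = 6

Answer: 6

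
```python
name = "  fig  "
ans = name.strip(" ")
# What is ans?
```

Trace:
`name = "  fig  "` → name = '  fig  '
`ans = name.strip(" ")` → ans = 'fig'
So ans = 'fig'

Answer: 'fig'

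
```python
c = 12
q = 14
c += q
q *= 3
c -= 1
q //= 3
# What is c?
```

Trace:
`c = 12` → c = 12
`q = 14` → q = 14
`c += q` → c = 26
`q *= 3` → q = 42
`c -= 1` → c = 25
`q //= 3` → q = 14
So c = 25

Answer: 25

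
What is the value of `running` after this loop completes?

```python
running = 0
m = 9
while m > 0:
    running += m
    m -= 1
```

Sum 9 down to 1
`running` takes the values: 0 → 9 → 17 → 24 → 30 → 35 → 39 → 42 → 44 → 45

Answer: 45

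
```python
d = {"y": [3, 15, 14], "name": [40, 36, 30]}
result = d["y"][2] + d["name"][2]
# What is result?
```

Trace:
`d = {"y": [3, 15, 14], "name": [40, 36, 30]}` → d = {'y': [3, 15, 14], 'name': [40, 36, 30]}
`result = d["y"][2] + d["name"][2]` → result = 44
So result = 44

Answer: 44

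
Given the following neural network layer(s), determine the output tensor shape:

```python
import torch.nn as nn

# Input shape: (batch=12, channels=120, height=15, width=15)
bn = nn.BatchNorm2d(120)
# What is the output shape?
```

Input: (12, 120, 15, 15) -> Output: (12, 120, 15, 15)

Answer: (12, 120, 15, 15)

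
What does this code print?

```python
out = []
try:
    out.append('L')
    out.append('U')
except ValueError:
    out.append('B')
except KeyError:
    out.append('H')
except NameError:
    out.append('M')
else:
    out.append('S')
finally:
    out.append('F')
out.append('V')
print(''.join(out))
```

Execution trace: 'L' (try body) → 'U' (try body, no exception) → 'S' (else) → 'F' (finally) → 'V' (after the try/except). Output: LUSFV

Answer: LUSFV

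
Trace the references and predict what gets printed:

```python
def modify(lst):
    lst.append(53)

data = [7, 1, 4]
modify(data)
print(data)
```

Key concept: function modifies passed list.
Step by step:
`data = [7, 1, 4]` → data = [7, 1, 4]
`modify(data)` → data = [7, 1, 4, 53]
`print(data)` → prints [7, 1, 4, 53]

Answer: [7, 1, 4, 53]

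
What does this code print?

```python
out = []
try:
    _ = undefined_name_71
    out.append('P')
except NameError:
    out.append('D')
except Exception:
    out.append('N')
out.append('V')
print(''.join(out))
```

Execution trace: 'D' (except NameError) → 'V' (after the try/except). Output: DV

Answer: DV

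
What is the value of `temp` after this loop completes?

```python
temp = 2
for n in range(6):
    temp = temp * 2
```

Multiply by 2, 6 times: 2 * 2^6 = 128
`temp` takes the values: 2 → 4 → 8 → 16 → 32 → 64 → 128

Answer: 128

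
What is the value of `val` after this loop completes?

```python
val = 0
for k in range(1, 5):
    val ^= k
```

XOR of 1 to 4
`val` takes the values: 0 → 1 → 3 → 0 → 4

Answer: 4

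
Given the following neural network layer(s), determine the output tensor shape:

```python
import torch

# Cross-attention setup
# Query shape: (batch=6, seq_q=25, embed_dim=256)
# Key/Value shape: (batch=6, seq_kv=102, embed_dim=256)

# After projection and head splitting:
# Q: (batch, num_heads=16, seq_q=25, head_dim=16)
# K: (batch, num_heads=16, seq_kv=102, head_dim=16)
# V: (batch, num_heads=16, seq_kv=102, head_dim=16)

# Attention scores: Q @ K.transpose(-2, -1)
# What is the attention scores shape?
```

Input: (6, 25, 256) -> Output: (6, 16, 25, 102)

Answer: (6, 16, 25, 102)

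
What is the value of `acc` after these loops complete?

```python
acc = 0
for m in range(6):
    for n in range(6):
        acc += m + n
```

Sum of all m+n for m,n in 6x6
`acc` takes the values: 0 → 1 → 3 → 6 → 10 → 15 → 16 → 18 → 21 → 25 → 30 → 36 → 38 → 41 → 45 → 50 → 56 → 63 → 66 → 70 → 75 → 81 → 88 → 96 → 100 → 105 → 111 → 118 → 126 → 135 → 140 → 146 → 153 → 161 → 170 → 180

Answer: 180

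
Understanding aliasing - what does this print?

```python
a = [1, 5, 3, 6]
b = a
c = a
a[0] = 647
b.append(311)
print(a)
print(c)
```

Key concept: multiple aliases.
Step by step:
`a = [1, 5, 3, 6]` → a = [1, 5, 3, 6]
`b = a` → b = [1, 5, 3, 6] (same object as a)
`c = a` → c = [1, 5, 3, 6] (same object as a, b)
`a[0] = 647` → a = [647, 5, 3, 6] (same object as b, c); b = [647, 5, 3, 6] (same object as a, c); c = [647, 5, 3, 6] (same object as a, b)
`b.append(311)` → a = [647, 5, 3, 6, 311] (same object as b, c); b = [647, 5, 3, 6, 311] (same object as a, c); c = [647, 5, 3, 6, 311] (same object as a, b)
`print(a)` → prints [647, 5, 3, 6, 311]
`print(c)` → prints [647, 5, 3, 6, 311]

Answer:
[647, 5, 3, 6, 311]
[647, 5, 3, 6, 311]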